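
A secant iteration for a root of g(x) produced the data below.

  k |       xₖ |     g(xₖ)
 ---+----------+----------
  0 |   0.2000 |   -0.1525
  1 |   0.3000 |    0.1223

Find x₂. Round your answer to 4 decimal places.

x₂ = 0.3000 − 0.1223·(0.3000 − 0.2000) / (0.1223 − (-0.1525))
   = 0.3000 − (0.012230)/(0.274800) = 0.255495

0.2555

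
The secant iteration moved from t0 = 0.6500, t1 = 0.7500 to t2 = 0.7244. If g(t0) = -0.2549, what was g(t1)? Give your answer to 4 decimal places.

0.0877

The secant line through (0.6500, -0.2549) and (0.7500, g(t1)) crosses zero at t2 = 0.7244.
So (0.6500, -0.2549), (0.7500, g(t1)), (0.7244, 0) are collinear:
g(t1) = -0.2549 · (0.7500 − 0.7244) / (0.6500 − 0.7244) = -0.2549 · (0.025600)/(-0.074400) = 0.087708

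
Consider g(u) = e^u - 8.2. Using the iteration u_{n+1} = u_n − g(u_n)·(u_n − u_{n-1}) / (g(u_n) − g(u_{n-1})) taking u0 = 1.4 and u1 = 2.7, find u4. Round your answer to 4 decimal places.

2.1103

g(1.4) = -4.144800, g(2.7) = 6.679732
u2 = 2.700000 − 6.679732·(2.700000 − 1.400000) / (6.679732 − (-4.144800)) = 2.700000 − (8.683651)/(10.824532) = 1.897780
g(1.897780) = -1.528929
u3 = 1.897780 − (-1.528929)·(1.897780 − 2.700000) / (-1.528929 − 6.679732) = 1.897780 − (1.226537)/(-8.208661) = 2.047200
g(2.047200) = -0.453817
u4 = 2.047200 − (-0.453817)·(2.047200 − 1.897780) / (-0.453817 − (-1.528929)) = 2.047200 − (-0.067809)/(1.075112) = 2.110272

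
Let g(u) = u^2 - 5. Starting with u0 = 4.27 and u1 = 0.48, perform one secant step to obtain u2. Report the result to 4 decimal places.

g(4.27) = 13.232900, g(0.48) = -4.769600
u2 = 0.480000 − (-4.769600)·(0.480000 − 4.270000) / (-4.769600 − 13.232900) = 0.480000 − (18.076784)/(-18.002500) = 1.484126

1.4841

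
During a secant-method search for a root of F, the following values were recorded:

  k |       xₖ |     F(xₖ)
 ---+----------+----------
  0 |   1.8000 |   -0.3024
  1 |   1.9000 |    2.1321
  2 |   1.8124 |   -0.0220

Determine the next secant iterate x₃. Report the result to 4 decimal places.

x₃ = 1.8124 − (-0.0220)·(1.8124 − 1.9000) / (-0.0220 − 2.1321)
   = 1.8124 − (0.001927)/(-2.154100) = 1.813295

1.8133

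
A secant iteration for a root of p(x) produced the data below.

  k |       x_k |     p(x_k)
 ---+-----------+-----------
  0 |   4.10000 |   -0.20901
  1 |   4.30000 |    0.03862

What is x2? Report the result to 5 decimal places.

x2 = 4.30000 − 0.03862·(4.30000 − 4.10000) / (0.03862 − (-0.20901))
   = 4.30000 − (0.0077240)/(0.2476300) = 4.2688083

4.26881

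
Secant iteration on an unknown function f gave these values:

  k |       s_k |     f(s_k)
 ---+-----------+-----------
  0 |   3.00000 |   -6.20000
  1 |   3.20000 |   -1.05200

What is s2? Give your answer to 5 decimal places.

s2 = 3.20000 − (-1.05200)·(3.20000 − 3.00000) / (-1.05200 − (-6.20000))
   = 3.20000 − (-0.2104000)/(5.1480000) = 3.2408702

3.24087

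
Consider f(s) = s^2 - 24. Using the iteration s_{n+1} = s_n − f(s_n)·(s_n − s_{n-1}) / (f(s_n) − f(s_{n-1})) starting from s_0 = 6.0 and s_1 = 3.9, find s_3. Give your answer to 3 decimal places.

f(6.0) = 12.00000, f(3.9) = -8.79000
s_2 = 3.90000 − (-8.79000)·(3.90000 − 6.00000) / (-8.79000 − 12.00000) = 3.90000 − (18.45900)/(-20.79000) = 4.78788
f(4.78788) = -1.07622
s_3 = 4.78788 − (-1.07622)·(4.78788 − 3.90000) / (-1.07622 − (-8.79000)) = 4.78788 − (-0.95555)/(7.71378) = 4.91175

4.912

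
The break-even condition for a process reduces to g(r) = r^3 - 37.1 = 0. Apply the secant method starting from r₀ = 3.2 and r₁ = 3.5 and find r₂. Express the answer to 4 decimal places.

3.3286

g(3.2) = -4.332000, g(3.5) = 5.775000
r₂ = 3.500000 − 5.775000·(3.500000 − 3.200000) / (5.775000 − (-4.332000)) = 3.500000 − (1.732500)/(10.107000) = 3.328584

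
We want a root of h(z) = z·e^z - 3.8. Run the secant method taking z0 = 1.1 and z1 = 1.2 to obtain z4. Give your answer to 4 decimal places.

1.1743

h(1.1) = -0.495417, h(1.2) = 0.184140
z2 = 1.200000 − 0.184140·(1.200000 − 1.100000) / (0.184140 − (-0.495417)) = 1.200000 − (0.018414)/(0.679558) = 1.172903
h(1.172903) = -0.009929
z3 = 1.172903 − (-0.009929)·(1.172903 − 1.200000) / (-0.009929 − 0.184140) = 1.172903 − (0.000269)/(-0.194069) = 1.174289
h(1.174289) = -0.000185
z4 = 1.174289 − (-0.000185)·(1.174289 − 1.172903) / (-0.000185 − (-0.009929)) = 1.174289 − (0.000000)/(0.009744) = 1.174316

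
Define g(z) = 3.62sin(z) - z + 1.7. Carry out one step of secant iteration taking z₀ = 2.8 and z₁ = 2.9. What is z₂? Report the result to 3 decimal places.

g(2.8) = 0.11266, g(2.9) = -0.33392
z₂ = 2.90000 − (-0.33392)·(2.90000 − 2.80000) / (-0.33392 − 0.11266) = 2.90000 − (-0.03339)/(-0.44657) = 2.82523

2.825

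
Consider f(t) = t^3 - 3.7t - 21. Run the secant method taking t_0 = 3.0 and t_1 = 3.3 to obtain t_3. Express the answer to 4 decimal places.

3.2024

f(3.0) = -5.100000, f(3.3) = 2.727000
t_2 = 3.300000 − 2.727000·(3.300000 − 3.000000) / (2.727000 − (-5.100000)) = 3.300000 − (0.818100)/(7.827000) = 3.195477
f(3.195477) = -0.194010
t_3 = 3.195477 − (-0.194010)·(3.195477 − 3.300000) / (-0.194010 − 2.727000) = 3.195477 − (0.020278)/(-2.921010) = 3.202419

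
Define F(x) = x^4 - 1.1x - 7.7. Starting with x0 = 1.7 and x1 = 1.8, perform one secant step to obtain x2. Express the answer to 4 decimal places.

F(1.7) = -1.217900, F(1.8) = 0.817600
x2 = 1.800000 − 0.817600·(1.800000 − 1.700000) / (0.817600 − (-1.217900)) = 1.800000 − (0.081760)/(2.035500) = 1.759833

1.7598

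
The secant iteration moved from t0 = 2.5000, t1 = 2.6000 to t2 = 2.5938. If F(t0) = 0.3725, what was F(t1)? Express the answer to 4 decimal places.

-0.0246

The secant line through (2.5000, 0.3725) and (2.6000, F(t1)) crosses zero at t2 = 2.5938.
So (2.5000, 0.3725), (2.6000, F(t1)), (2.5938, 0) are collinear:
F(t1) = 0.3725 · (2.6000 − 2.5938) / (2.5000 − 2.5938) = 0.3725 · (0.006200)/(-0.093800) = -0.024622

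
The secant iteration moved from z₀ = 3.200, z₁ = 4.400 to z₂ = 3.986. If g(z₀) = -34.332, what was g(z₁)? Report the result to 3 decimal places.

The secant line through (3.200, -34.332) and (4.400, g(z₁)) crosses zero at z₂ = 3.986.
So (3.200, -34.332), (4.400, g(z₁)), (3.986, 0) are collinear:
g(z₁) = -34.332 · (4.400 − 3.986) / (3.200 − 3.986) = -34.332 · (0.41400)/(-0.78600) = 18.08327

18.083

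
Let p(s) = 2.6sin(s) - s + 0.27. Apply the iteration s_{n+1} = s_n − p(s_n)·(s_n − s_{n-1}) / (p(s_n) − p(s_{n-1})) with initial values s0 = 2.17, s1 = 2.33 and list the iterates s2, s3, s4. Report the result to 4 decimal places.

2.2639, 2.2662, 2.2662

p(2.17) = 0.247041, p(2.33) = -0.174001
s2 = 2.330000 − (-0.174001)·(2.330000 − 2.170000) / (-0.174001 − 0.247041) = 2.330000 − (-0.027840)/(-0.421042) = 2.263878
p(2.263878) = 0.006252
s3 = 2.263878 − 0.006252·(2.263878 − 2.330000) / (0.006252 − (-0.174001)) = 2.263878 − (-0.000413)/(0.180252) = 2.266171
p(2.266171) = 0.000144
s4 = 2.266171 − 0.000144·(2.266171 − 2.263878) / (0.000144 − 0.006252) = 2.266171 − (0.000000)/(-0.006108) = 2.266225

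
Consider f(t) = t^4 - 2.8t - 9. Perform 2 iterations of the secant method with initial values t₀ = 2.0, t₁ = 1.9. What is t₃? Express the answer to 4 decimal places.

1.9501

f(2.0) = 1.400000, f(1.9) = -1.287900
t₂ = 1.900000 − (-1.287900)·(1.900000 − 2.000000) / (-1.287900 − 1.400000) = 1.900000 − (0.128790)/(-2.687900) = 1.947915
f(1.947915) = -0.056904
t₃ = 1.947915 − (-0.056904)·(1.947915 − 1.900000) / (-0.056904 − (-1.287900)) = 1.947915 − (-0.002727)/(1.230996) = 1.950130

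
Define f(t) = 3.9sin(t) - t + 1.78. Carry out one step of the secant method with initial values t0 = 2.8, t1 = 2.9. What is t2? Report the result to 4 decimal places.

2.8605

f(2.8) = 0.286454, f(2.9) = -0.186928
t2 = 2.900000 − (-0.186928)·(2.900000 − 2.800000) / (-0.186928 − 0.286454) = 2.900000 − (-0.018693)/(-0.473381) = 2.860512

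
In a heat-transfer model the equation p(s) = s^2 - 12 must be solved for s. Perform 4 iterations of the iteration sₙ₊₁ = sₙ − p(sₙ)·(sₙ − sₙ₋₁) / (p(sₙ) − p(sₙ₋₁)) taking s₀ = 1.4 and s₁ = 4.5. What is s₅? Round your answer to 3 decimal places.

3.464

p(1.4) = -10.04000, p(4.5) = 8.25000
s₂ = 4.50000 − 8.25000·(4.50000 − 1.40000) / (8.25000 − (-10.04000)) = 4.50000 − (25.57500)/(18.29000) = 3.10169
p(3.10169) = -2.37949
s₃ = 3.10169 − (-2.37949)·(3.10169 − 4.50000) / (-2.37949 − 8.25000) = 3.10169 − (3.32725)/(-10.62949) = 3.41472
p(3.41472) = -0.33972
s₄ = 3.41472 − (-0.33972)·(3.41472 − 3.10169) / (-0.33972 − (-2.37949)) = 3.41472 − (-0.10634)/(2.03977) = 3.46685
p(3.46685) = 0.01904
s₅ = 3.46685 − 0.01904·(3.46685 − 3.41472) / (0.01904 − (-0.33972)) = 3.46685 − (0.00099)/(0.35875) = 3.46408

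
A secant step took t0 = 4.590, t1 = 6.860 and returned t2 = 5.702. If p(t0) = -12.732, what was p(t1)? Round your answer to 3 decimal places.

13.259

The secant line through (4.590, -12.732) and (6.860, p(t1)) crosses zero at t2 = 5.702.
So (4.590, -12.732), (6.860, p(t1)), (5.702, 0) are collinear:
p(t1) = -12.732 · (6.860 − 5.702) / (4.590 − 5.702) = -12.732 · (1.15800)/(-1.11200) = 13.25868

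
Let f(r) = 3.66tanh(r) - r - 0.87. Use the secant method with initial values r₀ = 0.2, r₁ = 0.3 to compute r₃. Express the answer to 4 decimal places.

0.3450

f(0.2) = -0.347606, f(0.3) = -0.103796
r₂ = 0.300000 − (-0.103796)·(0.300000 − 0.200000) / (-0.103796 − (-0.347606)) = 0.300000 − (-0.010380)/(0.243810) = 0.342572
f(0.342572) = -0.005607
r₃ = 0.342572 − (-0.005607)·(0.342572 − 0.300000) / (-0.005607 − (-0.103796)) = 0.342572 − (-0.000239)/(0.098189) = 0.345003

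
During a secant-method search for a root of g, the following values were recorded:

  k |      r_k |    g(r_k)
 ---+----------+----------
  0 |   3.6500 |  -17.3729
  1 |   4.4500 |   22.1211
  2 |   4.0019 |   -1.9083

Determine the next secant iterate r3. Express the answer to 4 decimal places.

4.0375

r3 = 4.0019 − (-1.9083)·(4.0019 − 4.4500) / (-1.9083 − 22.1211)
   = 4.0019 − (0.855109)/(-24.029400) = 4.037486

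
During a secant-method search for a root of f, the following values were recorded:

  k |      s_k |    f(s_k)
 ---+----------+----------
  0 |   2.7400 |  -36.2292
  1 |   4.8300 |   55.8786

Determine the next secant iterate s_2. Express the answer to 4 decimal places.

s_2 = 4.8300 − 55.8786·(4.8300 − 2.7400) / (55.8786 − (-36.2292))
   = 4.8300 − (116.786274)/(92.107800) = 3.562070

3.5621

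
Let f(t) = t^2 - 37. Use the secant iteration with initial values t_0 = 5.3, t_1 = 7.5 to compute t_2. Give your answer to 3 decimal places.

f(5.3) = -8.91000, f(7.5) = 19.25000
t_2 = 7.50000 − 19.25000·(7.50000 − 5.30000) / (19.25000 − (-8.91000)) = 7.50000 − (42.35000)/(28.16000) = 5.99609

5.996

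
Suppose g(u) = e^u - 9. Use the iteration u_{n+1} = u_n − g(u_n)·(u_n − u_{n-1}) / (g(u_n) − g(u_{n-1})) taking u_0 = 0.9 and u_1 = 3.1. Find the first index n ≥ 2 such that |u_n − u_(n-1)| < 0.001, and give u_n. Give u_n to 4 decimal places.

n = 7, u_n = 2.1972

g(0.9) = -6.540397, g(3.1) = 13.197951
u_2 = 3.100000 − 13.197951·(2.200000)/(19.738348) = 1.628981;  |Δ| = 1.471019
g(1.628981) = -3.901325
u_3 = 1.628981 − (-3.901325)·(-1.471019)/(-17.099277) = 1.964604;  |Δ| = 0.335624
g(1.964604) = -1.867909
u_4 = 1.964604 − (-1.867909)·(0.335624)/(2.033417) = 2.272911;  |Δ| = 0.308306
g(2.272911) = 0.707615
u_5 = 2.272911 − 0.707615·(0.308306)/(2.575524) = 2.188205;  |Δ| = 0.084706
g(2.188205) = -0.080814
u_6 = 2.188205 − (-0.080814)·(-0.084706)/(-0.788428) = 2.196887;  |Δ| = 0.008682
g(2.196887) = -0.003037
u_7 = 2.196887 − (-0.003037)·(0.008682)/(0.077776) = 2.197226;  |Δ| = 0.000339
|u_7 − u_6| = 0.000339 < 0.001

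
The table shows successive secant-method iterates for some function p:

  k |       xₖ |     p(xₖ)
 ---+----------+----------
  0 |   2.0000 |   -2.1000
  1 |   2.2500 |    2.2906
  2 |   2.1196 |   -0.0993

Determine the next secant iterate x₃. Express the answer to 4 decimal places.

x₃ = 2.1196 − (-0.0993)·(2.1196 − 2.2500) / (-0.0993 − 2.2906)
   = 2.1196 − (0.012949)/(-2.389900) = 2.125018

2.1250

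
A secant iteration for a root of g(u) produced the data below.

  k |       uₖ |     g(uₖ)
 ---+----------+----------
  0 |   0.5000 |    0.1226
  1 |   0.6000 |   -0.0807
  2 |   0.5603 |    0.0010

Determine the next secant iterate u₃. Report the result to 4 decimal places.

u₃ = 0.5603 − 0.0010·(0.5603 − 0.6000) / (0.0010 − (-0.0807))
   = 0.5603 − (-0.000040)/(0.081700) = 0.560786

0.5608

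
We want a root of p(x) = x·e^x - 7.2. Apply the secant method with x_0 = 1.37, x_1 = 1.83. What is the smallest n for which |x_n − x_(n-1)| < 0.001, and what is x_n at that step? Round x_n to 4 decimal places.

p(1.37) = -1.808570, p(1.83) = 4.208013
x_2 = 1.830000 − 4.208013·(0.460000)/(6.016582) = 1.508275;  |Δ| = 0.321725
p(1.508275) = -0.384214
x_3 = 1.508275 − (-0.384214)·(-0.321725)/(-4.592227) = 1.535192;  |Δ| = 0.026918
p(1.535192) = -0.073302
x_4 = 1.535192 − (-0.073302)·(0.026918)/(0.310913) = 1.541539;  |Δ| = 0.006346
p(1.541539) = 0.001717
x_5 = 1.541539 − 0.001717·(0.006346)/(0.075019) = 1.541393;  |Δ| = 0.000145
|x_5 − x_4| = 0.000145 < 0.001

n = 5, x_n = 1.5414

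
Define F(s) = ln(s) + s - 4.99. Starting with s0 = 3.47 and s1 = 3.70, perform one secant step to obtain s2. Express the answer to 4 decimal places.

F(3.47) = -0.275845, F(3.70) = 0.018333
s2 = 3.700000 − 0.018333·(3.700000 − 3.470000) / (0.018333 − (-0.275845)) = 3.700000 − (0.004217)/(0.294178) = 3.685667

3.6857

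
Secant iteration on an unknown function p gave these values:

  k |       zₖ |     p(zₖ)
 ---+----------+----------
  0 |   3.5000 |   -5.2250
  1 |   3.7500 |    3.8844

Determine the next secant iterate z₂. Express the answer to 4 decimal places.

z₂ = 3.7500 − 3.8844·(3.7500 − 3.5000) / (3.8844 − (-5.2250))
   = 3.7500 − (0.971100)/(9.109400) = 3.643396

3.6434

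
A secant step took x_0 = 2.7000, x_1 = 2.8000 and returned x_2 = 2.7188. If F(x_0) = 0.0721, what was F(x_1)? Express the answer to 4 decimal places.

The secant line through (2.7000, 0.0721) and (2.8000, F(x_1)) crosses zero at x_2 = 2.7188.
So (2.7000, 0.0721), (2.8000, F(x_1)), (2.7188, 0) are collinear:
F(x_1) = 0.0721 · (2.8000 − 2.7188) / (2.7000 − 2.7188) = 0.0721 · (0.081200)/(-0.018800) = -0.311411

-0.3114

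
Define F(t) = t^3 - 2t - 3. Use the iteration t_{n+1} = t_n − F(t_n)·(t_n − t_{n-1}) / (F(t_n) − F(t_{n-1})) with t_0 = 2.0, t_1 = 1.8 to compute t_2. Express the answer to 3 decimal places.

1.887

F(2.0) = 1.00000, F(1.8) = -0.76800
t_2 = 1.80000 − (-0.76800)·(1.80000 − 2.00000) / (-0.76800 − 1.00000) = 1.80000 − (0.15360)/(-1.76800) = 1.88688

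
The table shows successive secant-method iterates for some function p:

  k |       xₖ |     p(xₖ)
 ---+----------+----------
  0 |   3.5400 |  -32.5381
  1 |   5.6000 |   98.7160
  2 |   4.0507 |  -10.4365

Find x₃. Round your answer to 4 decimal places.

x₃ = 4.0507 − (-10.4365)·(4.0507 − 5.6000) / (-10.4365 − 98.7160)
   = 4.0507 − (16.169269)/(-109.152500) = 4.198835

4.1988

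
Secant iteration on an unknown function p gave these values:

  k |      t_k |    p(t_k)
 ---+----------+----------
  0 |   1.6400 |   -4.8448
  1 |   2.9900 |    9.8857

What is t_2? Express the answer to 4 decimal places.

2.0840

t_2 = 2.9900 − 9.8857·(2.9900 − 1.6400) / (9.8857 − (-4.8448))
   = 2.9900 − (13.345695)/(14.730500) = 2.084009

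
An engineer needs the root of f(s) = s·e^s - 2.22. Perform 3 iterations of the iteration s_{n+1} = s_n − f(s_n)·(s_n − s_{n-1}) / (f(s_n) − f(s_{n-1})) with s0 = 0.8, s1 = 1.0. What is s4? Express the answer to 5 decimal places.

f(0.8) = -0.4395673, f(1.0) = 0.4982818
s2 = 1.0000000 − 0.4982818·(1.0000000 − 0.8000000) / (0.4982818 − (-0.4395673)) = 1.0000000 − (0.0996564)/(0.9378491) = 0.8937394
f(0.8937394) = -0.0354749
s3 = 0.8937394 − (-0.0354749)·(0.8937394 − 1.0000000) / (-0.0354749 − 0.4982818) = 0.8937394 − (0.0037696)/(-0.5337568) = 0.9008018
f(0.9008018) = -0.0026079
s4 = 0.9008018 − (-0.0026079)·(0.9008018 − 0.8937394) / (-0.0026079 − (-0.0354749)) = 0.9008018 − (-0.0000184)/(0.0328671) = 0.9013622

0.90136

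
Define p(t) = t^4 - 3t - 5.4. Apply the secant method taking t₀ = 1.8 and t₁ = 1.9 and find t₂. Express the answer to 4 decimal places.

1.8135

p(1.8) = -0.302400, p(1.9) = 1.932100
t₂ = 1.900000 − 1.932100·(1.900000 − 1.800000) / (1.932100 − (-0.302400)) = 1.900000 − (0.193210)/(2.234500) = 1.813533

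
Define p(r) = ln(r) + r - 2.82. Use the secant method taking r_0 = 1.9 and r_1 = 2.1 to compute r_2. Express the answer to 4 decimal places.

p(1.9) = -0.278146, p(2.1) = 0.021937
r_2 = 2.100000 − 0.021937·(2.100000 − 1.900000) / (0.021937 − (-0.278146)) = 2.100000 − (0.004387)/(0.300083) = 2.085379

2.0854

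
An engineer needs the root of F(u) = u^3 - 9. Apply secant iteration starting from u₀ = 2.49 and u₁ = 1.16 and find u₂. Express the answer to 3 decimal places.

F(2.49) = 6.43825, F(1.16) = -7.43910
u₂ = 1.16000 − (-7.43910)·(1.16000 − 2.49000) / (-7.43910 − 6.43825) = 1.16000 − (9.89401)/(-13.87735) = 1.87296

1.873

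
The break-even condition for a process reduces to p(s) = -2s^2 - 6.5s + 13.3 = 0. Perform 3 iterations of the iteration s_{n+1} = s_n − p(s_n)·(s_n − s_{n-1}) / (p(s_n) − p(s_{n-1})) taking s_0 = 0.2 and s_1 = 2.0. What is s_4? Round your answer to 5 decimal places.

1.42330

p(0.2) = 11.9200000, p(2.0) = -7.7000000
s_2 = 2.0000000 − (-7.7000000)·(2.0000000 − 0.2000000) / (-7.7000000 − 11.9200000) = 2.0000000 − (-13.8600000)/(-19.6200000) = 1.2935780
p(1.2935780) = 1.5450551
s_3 = 1.2935780 − 1.5450551·(1.2935780 − 2.0000000) / (1.5450551 − (-7.7000000)) = 1.2935780 − (-1.0914610)/(9.2450551) = 1.4116369
p(1.4116369) = 0.1389230
s_4 = 1.4116369 − 0.1389230·(1.4116369 − 1.2935780) / (0.1389230 − 1.5450551) = 1.4116369 − (0.0164011)/(-1.4061321) = 1.4233009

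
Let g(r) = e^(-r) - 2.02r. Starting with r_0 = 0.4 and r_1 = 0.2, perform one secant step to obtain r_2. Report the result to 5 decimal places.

g(0.4) = -0.1376800, g(0.2) = 0.4147308
r_2 = 0.2000000 − 0.4147308·(0.2000000 − 0.4000000) / (0.4147308 − (-0.1376800)) = 0.2000000 − (-0.0829462)/(0.5524107) = 0.3501530

0.35015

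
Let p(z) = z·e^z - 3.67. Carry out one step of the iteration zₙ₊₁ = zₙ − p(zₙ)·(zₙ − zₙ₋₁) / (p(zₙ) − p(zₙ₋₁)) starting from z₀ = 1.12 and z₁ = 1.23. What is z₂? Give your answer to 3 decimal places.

p(1.12) = -0.23736, p(1.23) = 0.53811
z₂ = 1.23000 − 0.53811·(1.23000 − 1.12000) / (0.53811 − (-0.23736)) = 1.23000 − (0.05919)/(0.77548) = 1.15367

1.154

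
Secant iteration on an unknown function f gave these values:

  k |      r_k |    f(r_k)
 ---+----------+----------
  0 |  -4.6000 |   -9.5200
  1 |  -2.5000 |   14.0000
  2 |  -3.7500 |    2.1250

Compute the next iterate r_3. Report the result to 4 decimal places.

-3.9737

r_3 = -3.7500 − 2.1250·(-3.7500 − (-2.5000)) / (2.1250 − 14.0000)
   = -3.7500 − (-2.656250)/(-11.875000) = -3.973684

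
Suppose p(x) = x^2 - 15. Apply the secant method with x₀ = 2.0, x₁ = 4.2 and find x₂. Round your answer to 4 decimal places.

3.7742

p(2.0) = -11.000000, p(4.2) = 2.640000
x₂ = 4.200000 − 2.640000·(4.200000 − 2.000000) / (2.640000 − (-11.000000)) = 4.200000 − (5.808000)/(13.640000) = 3.774194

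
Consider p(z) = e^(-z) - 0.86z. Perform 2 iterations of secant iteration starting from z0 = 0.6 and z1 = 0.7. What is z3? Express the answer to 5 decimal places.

0.62339

p(0.6) = 0.0328116, p(0.7) = -0.1054147
z2 = 0.7000000 − (-0.1054147)·(0.7000000 − 0.6000000) / (-0.1054147 − 0.0328116) = 0.7000000 − (-0.0105415)/(-0.1382263) = 0.6237376
p(0.6237376) = -0.0004768
z3 = 0.6237376 − (-0.0004768)·(0.6237376 − 0.7000000) / (-0.0004768 − (-0.1054147)) = 0.6237376 − (0.0000364)/(0.1049379) = 0.6233911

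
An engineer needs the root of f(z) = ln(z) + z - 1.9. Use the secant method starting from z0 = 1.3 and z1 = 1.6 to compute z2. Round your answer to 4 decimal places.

f(1.3) = -0.337636, f(1.6) = 0.170004
z2 = 1.600000 − 0.170004·(1.600000 − 1.300000) / (0.170004 − (-0.337636)) = 1.600000 − (0.051001)/(0.507639) = 1.499533

1.4995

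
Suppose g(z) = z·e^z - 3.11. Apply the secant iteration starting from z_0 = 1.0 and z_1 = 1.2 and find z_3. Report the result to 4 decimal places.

g(1.0) = -0.391718, g(1.2) = 0.874140
z_2 = 1.200000 − 0.874140·(1.200000 − 1.000000) / (0.874140 − (-0.391718)) = 1.200000 − (0.174828)/(1.265858) = 1.061890
g(1.061890) = -0.039195
z_3 = 1.061890 − (-0.039195)·(1.061890 − 1.200000) / (-0.039195 − 0.874140) = 1.061890 − (0.005413)/(-0.913335) = 1.067817

1.0678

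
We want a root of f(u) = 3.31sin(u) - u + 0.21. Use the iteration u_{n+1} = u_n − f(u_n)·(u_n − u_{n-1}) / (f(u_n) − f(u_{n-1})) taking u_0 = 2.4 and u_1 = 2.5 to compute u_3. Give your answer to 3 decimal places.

2.413

f(2.4) = 0.04578, f(2.5) = -0.30906
u_2 = 2.50000 − (-0.30906)·(2.50000 − 2.40000) / (-0.30906 − 0.04578) = 2.50000 − (-0.03091)/(-0.35484) = 2.41290
f(2.41290) = 0.00120
u_3 = 2.41290 − 0.00120·(2.41290 − 2.50000) / (0.00120 − (-0.30906)) = 2.41290 − (-0.00010)/(0.31026) = 2.41324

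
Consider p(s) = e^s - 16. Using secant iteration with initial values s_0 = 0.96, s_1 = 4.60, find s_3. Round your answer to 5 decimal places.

p(0.96) = -13.3883035, p(4.60) = 83.4843156
s_2 = 4.6000000 − 83.4843156·(4.6000000 − 0.9600000) / (83.4843156 − (-13.3883035)) = 4.6000000 − (303.8829089)/(96.8726192) = 1.4630671
p(1.4630671) = -11.6808135
s_3 = 1.4630671 − (-11.6808135)·(1.4630671 − 4.6000000) / (-11.6808135 − 83.4843156) = 1.4630671 − (36.6419285)/(-95.1651292) = 1.8481023

1.84810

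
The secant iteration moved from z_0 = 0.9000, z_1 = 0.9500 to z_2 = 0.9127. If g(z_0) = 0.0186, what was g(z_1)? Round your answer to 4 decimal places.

The secant line through (0.9000, 0.0186) and (0.9500, g(z_1)) crosses zero at z_2 = 0.9127.
So (0.9000, 0.0186), (0.9500, g(z_1)), (0.9127, 0) are collinear:
g(z_1) = 0.0186 · (0.9500 − 0.9127) / (0.9000 − 0.9127) = 0.0186 · (0.037300)/(-0.012700) = -0.054628

-0.0546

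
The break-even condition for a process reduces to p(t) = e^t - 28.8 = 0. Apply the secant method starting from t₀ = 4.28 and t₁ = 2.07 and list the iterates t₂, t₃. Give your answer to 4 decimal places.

2.7873, 3.8714

p(4.28) = 43.440440, p(2.07) = -20.875177
t₂ = 2.070000 − (-20.875177)·(2.070000 − 4.280000) / (-20.875177 − 43.440440) = 2.070000 − (46.134141)/(-64.315617) = 2.787309
p(2.787309) = -12.562741
t₃ = 2.787309 − (-12.562741)·(2.787309 − 2.070000) / (-12.562741 − (-20.875177)) = 2.787309 − (-9.011361)/(8.312436) = 3.871390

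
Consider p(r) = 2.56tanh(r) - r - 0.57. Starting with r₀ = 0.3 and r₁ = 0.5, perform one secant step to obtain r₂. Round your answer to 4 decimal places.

p(0.3) = -0.124240, p(0.5) = 0.113020
r₂ = 0.500000 − 0.113020·(0.500000 − 0.300000) / (0.113020 − (-0.124240)) = 0.500000 − (0.022604)/(0.237260) = 0.404729

0.4047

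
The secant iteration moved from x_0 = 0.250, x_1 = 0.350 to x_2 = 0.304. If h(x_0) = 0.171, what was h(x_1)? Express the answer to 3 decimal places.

-0.146

The secant line through (0.250, 0.171) and (0.350, h(x_1)) crosses zero at x_2 = 0.304.
So (0.250, 0.171), (0.350, h(x_1)), (0.304, 0) are collinear:
h(x_1) = 0.171 · (0.350 − 0.304) / (0.250 − 0.304) = 0.171 · (0.04600)/(-0.05400) = -0.14567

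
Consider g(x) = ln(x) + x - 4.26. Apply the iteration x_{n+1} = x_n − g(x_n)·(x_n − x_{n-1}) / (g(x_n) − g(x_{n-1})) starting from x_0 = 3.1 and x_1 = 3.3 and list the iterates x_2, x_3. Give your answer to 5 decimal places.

g(3.1) = -0.0285979, g(3.3) = 0.2339225
x_2 = 3.3000000 − 0.2339225·(3.3000000 − 3.1000000) / (0.2339225 − (-0.0285979)) = 3.3000000 − (0.0467845)/(0.2625204) = 3.1217872
g(3.1217872) = 0.0001928
x_3 = 3.1217872 − 0.0001928·(3.1217872 − 3.3000000) / (0.0001928 − 0.2339225) = 3.1217872 − (-0.0000344)/(-0.2337296) = 3.1216402

3.12179, 3.12164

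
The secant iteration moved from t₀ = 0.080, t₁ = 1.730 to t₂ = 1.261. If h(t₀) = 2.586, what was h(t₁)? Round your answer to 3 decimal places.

-1.027

The secant line through (0.080, 2.586) and (1.730, h(t₁)) crosses zero at t₂ = 1.261.
So (0.080, 2.586), (1.730, h(t₁)), (1.261, 0) are collinear:
h(t₁) = 2.586 · (1.730 − 1.261) / (0.080 − 1.261) = 2.586 · (0.46900)/(-1.18100) = -1.02696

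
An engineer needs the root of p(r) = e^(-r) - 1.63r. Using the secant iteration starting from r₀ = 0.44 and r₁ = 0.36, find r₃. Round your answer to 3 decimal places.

0.408

p(0.44) = -0.07316, p(0.36) = 0.11088
r₂ = 0.36000 − 0.11088·(0.36000 − 0.44000) / (0.11088 − (-0.07316)) = 0.36000 − (-0.00887)/(0.18404) = 0.40820
p(0.40820) = -0.00051
r₃ = 0.40820 − (-0.00051)·(0.40820 − 0.36000) / (-0.00051 − 0.11088) = 0.40820 − (-0.00002)/(-0.11139) = 0.40797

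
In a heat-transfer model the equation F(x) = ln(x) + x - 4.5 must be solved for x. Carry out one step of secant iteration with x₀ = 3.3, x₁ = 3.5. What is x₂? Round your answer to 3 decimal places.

3.305

F(3.3) = -0.00608, F(3.5) = 0.25276
x₂ = 3.50000 − 0.25276·(3.50000 − 3.30000) / (0.25276 − (-0.00608)) = 3.50000 − (0.05055)/(0.25884) = 3.30470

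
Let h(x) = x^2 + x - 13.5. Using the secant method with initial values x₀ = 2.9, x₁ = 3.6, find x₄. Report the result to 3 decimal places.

h(2.9) = -2.19000, h(3.6) = 3.06000
x₂ = 3.60000 − 3.06000·(3.60000 − 2.90000) / (3.06000 − (-2.19000)) = 3.60000 − (2.14200)/(5.25000) = 3.19200
h(3.19200) = -0.11914
x₃ = 3.19200 − (-0.11914)·(3.19200 − 3.60000) / (-0.11914 − 3.06000) = 3.19200 − (0.04861)/(-3.17914) = 3.20729
h(3.20729) = -0.00600
x₄ = 3.20729 − (-0.00600)·(3.20729 − 3.19200) / (-0.00600 − (-0.11914)) = 3.20729 − (-0.00009)/(0.11313) = 3.20810

3.208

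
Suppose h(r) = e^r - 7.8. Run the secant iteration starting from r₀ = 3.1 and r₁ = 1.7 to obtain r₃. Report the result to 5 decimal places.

h(3.1) = 14.3979513, h(1.7) = -2.3260526
r₂ = 1.7000000 − (-2.3260526)·(1.7000000 − 3.1000000) / (-2.3260526 − 14.3979513) = 1.7000000 − (3.2564737)/(-16.7240039) = 1.8947185
h(1.8947185) = -1.1493237
r₃ = 1.8947185 − (-1.1493237)·(1.8947185 − 1.7000000) / (-1.1493237 − (-2.3260526)) = 1.8947185 − (-0.2237946)/(1.1767289) = 2.0849022

2.08490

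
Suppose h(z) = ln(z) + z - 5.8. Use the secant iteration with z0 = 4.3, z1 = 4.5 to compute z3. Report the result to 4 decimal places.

4.3336

h(4.3) = -0.041385, h(4.5) = 0.204077
z2 = 4.500000 − 0.204077·(4.500000 − 4.300000) / (0.204077 − (-0.041385)) = 4.500000 − (0.040815)/(0.245462) = 4.333720
h(4.333720) = 0.000146
z3 = 4.333720 − 0.000146·(4.333720 − 4.500000) / (0.000146 − 0.204077) = 4.333720 − (-0.000024)/(-0.203931) = 4.333601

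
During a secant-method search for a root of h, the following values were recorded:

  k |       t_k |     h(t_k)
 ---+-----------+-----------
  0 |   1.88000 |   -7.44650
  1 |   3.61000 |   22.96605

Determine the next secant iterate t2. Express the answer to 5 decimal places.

2.30359

t2 = 3.61000 − 22.96605·(3.61000 − 1.88000) / (22.96605 − (-7.44650))
   = 3.61000 − (39.7312665)/(30.4125500) = 2.3035898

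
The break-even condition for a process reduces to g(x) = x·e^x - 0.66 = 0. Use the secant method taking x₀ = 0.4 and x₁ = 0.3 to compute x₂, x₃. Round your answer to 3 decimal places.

0.433, 0.429

g(0.4) = -0.06327, g(0.3) = -0.25504
x₂ = 0.30000 − (-0.25504)·(0.30000 − 0.40000) / (-0.25504 − (-0.06327)) = 0.30000 − (0.02550)/(-0.19177) = 0.43299
g(0.43299) = 0.00762
x₃ = 0.43299 − 0.00762·(0.43299 − 0.30000) / (0.00762 − (-0.25504)) = 0.43299 − (0.00101)/(0.26266) = 0.42914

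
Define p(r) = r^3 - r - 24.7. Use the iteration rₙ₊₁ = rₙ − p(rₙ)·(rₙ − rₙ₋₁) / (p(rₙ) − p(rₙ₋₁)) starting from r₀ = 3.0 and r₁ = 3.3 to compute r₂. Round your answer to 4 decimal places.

p(3.0) = -0.700000, p(3.3) = 7.937000
r₂ = 3.300000 − 7.937000·(3.300000 − 3.000000) / (7.937000 − (-0.700000)) = 3.300000 − (2.381100)/(8.637000) = 3.024314

3.0243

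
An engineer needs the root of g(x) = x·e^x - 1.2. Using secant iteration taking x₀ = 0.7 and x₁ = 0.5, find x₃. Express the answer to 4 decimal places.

0.6364

g(0.7) = 0.209627, g(0.5) = -0.375639
x₂ = 0.500000 − (-0.375639)·(0.500000 − 0.700000) / (-0.375639 − 0.209627) = 0.500000 − (0.075128)/(-0.585266) = 0.628365
g(0.628365) = -0.022102
x₃ = 0.628365 − (-0.022102)·(0.628365 − 0.500000) / (-0.022102 − (-0.375639)) = 0.628365 − (-0.002837)/(0.353538) = 0.636390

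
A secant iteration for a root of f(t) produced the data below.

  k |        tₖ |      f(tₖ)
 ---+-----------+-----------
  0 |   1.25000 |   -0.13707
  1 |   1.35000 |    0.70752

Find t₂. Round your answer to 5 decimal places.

t₂ = 1.35000 − 0.70752·(1.35000 − 1.25000) / (0.70752 − (-0.13707))
   = 1.35000 − (0.0707520)/(0.8445900) = 1.2662292

1.26623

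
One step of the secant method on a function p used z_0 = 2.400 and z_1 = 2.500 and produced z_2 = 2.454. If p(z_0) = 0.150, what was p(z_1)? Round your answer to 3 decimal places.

The secant line through (2.400, 0.150) and (2.500, p(z_1)) crosses zero at z_2 = 2.454.
So (2.400, 0.150), (2.500, p(z_1)), (2.454, 0) are collinear:
p(z_1) = 0.150 · (2.500 − 2.454) / (2.400 − 2.454) = 0.150 · (0.04600)/(-0.05400) = -0.12778

-0.128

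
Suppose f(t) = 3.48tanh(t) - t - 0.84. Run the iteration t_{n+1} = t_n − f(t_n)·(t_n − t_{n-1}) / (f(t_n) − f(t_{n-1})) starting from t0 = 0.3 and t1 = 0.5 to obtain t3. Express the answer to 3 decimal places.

0.359

f(0.3) = -0.12623, f(0.5) = 0.26817
t2 = 0.50000 − 0.26817·(0.50000 − 0.30000) / (0.26817 − (-0.12623)) = 0.50000 − (0.05363)/(0.39440) = 0.36401
f(0.36401) = 0.00961
t3 = 0.36401 − 0.00961·(0.36401 − 0.50000) / (0.00961 − 0.26817) = 0.36401 − (-0.00131)/(-0.25855) = 0.35896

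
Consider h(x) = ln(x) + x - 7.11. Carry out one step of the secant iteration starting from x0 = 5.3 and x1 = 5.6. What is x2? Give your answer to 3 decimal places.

h(5.3) = -0.14229, h(5.6) = 0.21277
x2 = 5.60000 − 0.21277·(5.60000 − 5.30000) / (0.21277 − (-0.14229)) = 5.60000 − (0.06383)/(0.35506) = 5.42023

5.420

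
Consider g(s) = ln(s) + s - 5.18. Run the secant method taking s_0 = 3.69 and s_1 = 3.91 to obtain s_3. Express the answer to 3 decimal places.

g(3.69) = -0.18437, g(3.91) = 0.09354
s_2 = 3.91000 − 0.09354·(3.91000 − 3.69000) / (0.09354 − (-0.18437)) = 3.91000 − (0.02058)/(0.27791) = 3.83595
g(3.83595) = 0.00037
s_3 = 3.83595 − 0.00037·(3.83595 − 3.91000) / (0.00037 − 0.09354) = 3.83595 − (-0.00003)/(-0.09317) = 3.83566

3.836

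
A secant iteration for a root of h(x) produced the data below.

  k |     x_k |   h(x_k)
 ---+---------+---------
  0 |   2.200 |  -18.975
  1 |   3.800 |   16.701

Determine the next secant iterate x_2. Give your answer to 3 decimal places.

3.051

x_2 = 3.800 − 16.701·(3.800 − 2.200) / (16.701 − (-18.975))
   = 3.800 − (26.72160)/(35.67600) = 3.05099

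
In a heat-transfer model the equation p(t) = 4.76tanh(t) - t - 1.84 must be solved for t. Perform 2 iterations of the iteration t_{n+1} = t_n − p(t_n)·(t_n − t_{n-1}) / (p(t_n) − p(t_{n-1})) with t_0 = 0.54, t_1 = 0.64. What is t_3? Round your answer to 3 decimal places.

0.553

p(0.54) = -0.03338, p(0.64) = 0.20892
t_2 = 0.64000 − 0.20892·(0.64000 − 0.54000) / (0.20892 − (-0.03338)) = 0.64000 − (0.02089)/(0.24230) = 0.55378
p(0.55378) = 0.00214
t_3 = 0.55378 − 0.00214·(0.55378 − 0.64000) / (0.00214 − 0.20892) = 0.55378 − (-0.00018)/(-0.20678) = 0.55288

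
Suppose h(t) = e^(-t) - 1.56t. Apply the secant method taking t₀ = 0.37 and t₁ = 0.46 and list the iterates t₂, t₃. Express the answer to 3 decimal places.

0.421, 0.421

h(0.37) = 0.11353, h(0.46) = -0.08632
t₂ = 0.46000 − (-0.08632)·(0.46000 − 0.37000) / (-0.08632 − 0.11353) = 0.46000 − (-0.00777)/(-0.19985) = 0.42113
h(0.42113) = -0.00065
t₃ = 0.42113 − (-0.00065)·(0.42113 − 0.46000) / (-0.00065 − (-0.08632)) = 0.42113 − (0.00003)/(0.08566) = 0.42083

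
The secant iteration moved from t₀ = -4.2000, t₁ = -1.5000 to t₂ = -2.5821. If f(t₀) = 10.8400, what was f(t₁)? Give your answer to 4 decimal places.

-7.2501

The secant line through (-4.2000, 10.8400) and (-1.5000, f(t₁)) crosses zero at t₂ = -2.5821.
So (-4.2000, 10.8400), (-1.5000, f(t₁)), (-2.5821, 0) are collinear:
f(t₁) = 10.8400 · (-1.5000 − (-2.5821)) / (-4.2000 − (-2.5821)) = 10.8400 · (1.082100)/(-1.617900) = -7.250117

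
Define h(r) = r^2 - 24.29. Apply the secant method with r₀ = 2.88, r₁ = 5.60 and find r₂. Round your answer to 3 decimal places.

h(2.88) = -15.99560, h(5.60) = 7.07000
r₂ = 5.60000 − 7.07000·(5.60000 − 2.88000) / (7.07000 − (-15.99560)) = 5.60000 − (19.23040)/(23.06560) = 4.76627

4.766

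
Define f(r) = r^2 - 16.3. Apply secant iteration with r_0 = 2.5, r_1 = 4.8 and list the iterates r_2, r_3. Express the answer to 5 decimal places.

f(2.5) = -10.0500000, f(4.8) = 6.7400000
r_2 = 4.8000000 − 6.7400000·(4.8000000 − 2.5000000) / (6.7400000 − (-10.0500000)) = 4.8000000 − (15.5020000)/(16.7900000) = 3.8767123
f(3.8767123) = -1.2711015
r_3 = 3.8767123 − (-1.2711015)·(3.8767123 − 4.8000000) / (-1.2711015 − 6.7400000) = 3.8767123 − (1.1735924)/(-8.0111015) = 4.0232081

3.87671, 4.02321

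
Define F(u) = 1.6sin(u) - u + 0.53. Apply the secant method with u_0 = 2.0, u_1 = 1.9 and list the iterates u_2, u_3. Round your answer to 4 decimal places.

F(2.0) = -0.015124, F(1.9) = 0.144080
u_2 = 1.900000 − 0.144080·(1.900000 − 2.000000) / (0.144080 − (-0.015124)) = 1.900000 − (-0.014408)/(0.159204) = 1.990500
F(1.990500) = 0.000635
u_3 = 1.990500 − 0.000635·(1.990500 − 1.900000) / (0.000635 − 0.144080) = 1.990500 − (0.000057)/(-0.143445) = 1.990901

1.9905, 1.9909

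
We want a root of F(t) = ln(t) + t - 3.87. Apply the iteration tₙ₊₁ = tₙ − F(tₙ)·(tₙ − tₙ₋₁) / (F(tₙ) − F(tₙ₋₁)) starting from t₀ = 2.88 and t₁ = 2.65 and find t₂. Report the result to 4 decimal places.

2.8302

F(2.88) = 0.067790, F(2.65) = -0.245440
t₂ = 2.650000 − (-0.245440)·(2.650000 − 2.880000) / (-0.245440 − 0.067790) = 2.650000 − (0.056451)/(-0.313231) = 2.830223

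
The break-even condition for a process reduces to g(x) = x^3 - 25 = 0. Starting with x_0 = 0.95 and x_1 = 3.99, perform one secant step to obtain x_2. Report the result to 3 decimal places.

2.121

g(0.95) = -24.14262, g(3.99) = 38.52120
x_2 = 3.99000 − 38.52120·(3.99000 − 0.95000) / (38.52120 − (-24.14262)) = 3.99000 − (117.10444)/(62.66382) = 2.12123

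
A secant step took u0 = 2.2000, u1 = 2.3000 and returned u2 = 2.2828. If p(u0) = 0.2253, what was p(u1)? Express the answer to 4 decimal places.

The secant line through (2.2000, 0.2253) and (2.3000, p(u1)) crosses zero at u2 = 2.2828.
So (2.2000, 0.2253), (2.3000, p(u1)), (2.2828, 0) are collinear:
p(u1) = 0.2253 · (2.3000 − 2.2828) / (2.2000 − 2.2828) = 0.2253 · (0.017200)/(-0.082800) = -0.046801

-0.0468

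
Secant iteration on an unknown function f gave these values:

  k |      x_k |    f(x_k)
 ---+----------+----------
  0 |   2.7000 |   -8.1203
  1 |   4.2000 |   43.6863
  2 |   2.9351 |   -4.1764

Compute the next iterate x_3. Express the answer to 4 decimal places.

x_3 = 2.9351 − (-4.1764)·(2.9351 − 4.2000) / (-4.1764 − 43.6863)
   = 2.9351 − (5.282728)/(-47.862700) = 3.045473

3.0455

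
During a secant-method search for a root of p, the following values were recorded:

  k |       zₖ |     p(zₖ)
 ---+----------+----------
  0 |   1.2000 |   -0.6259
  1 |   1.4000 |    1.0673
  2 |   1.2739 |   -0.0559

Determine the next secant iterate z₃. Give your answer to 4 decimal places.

1.2802

z₃ = 1.2739 − (-0.0559)·(1.2739 − 1.4000) / (-0.0559 − 1.0673)
   = 1.2739 − (0.007049)/(-1.123200) = 1.280176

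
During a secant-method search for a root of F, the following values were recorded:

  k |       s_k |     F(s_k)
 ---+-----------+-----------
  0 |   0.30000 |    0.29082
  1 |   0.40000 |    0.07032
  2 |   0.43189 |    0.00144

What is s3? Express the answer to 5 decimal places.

s3 = 0.43189 − 0.00144·(0.43189 − 0.40000) / (0.00144 − 0.07032)
   = 0.43189 − (0.0000459)/(-0.0688800) = 0.4325567

0.43256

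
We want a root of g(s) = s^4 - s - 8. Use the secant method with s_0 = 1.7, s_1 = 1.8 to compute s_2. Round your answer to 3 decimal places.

g(1.7) = -1.34790, g(1.8) = 0.69760
s_2 = 1.80000 − 0.69760·(1.80000 − 1.70000) / (0.69760 − (-1.34790)) = 1.80000 − (0.06976)/(2.04550) = 1.76590

1.766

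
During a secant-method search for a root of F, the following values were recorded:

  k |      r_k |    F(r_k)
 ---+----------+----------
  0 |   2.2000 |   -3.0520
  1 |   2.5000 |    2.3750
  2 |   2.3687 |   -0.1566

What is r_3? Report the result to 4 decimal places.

r_3 = 2.3687 − (-0.1566)·(2.3687 − 2.5000) / (-0.1566 − 2.3750)
   = 2.3687 − (0.020562)/(-2.531600) = 2.376822

2.3768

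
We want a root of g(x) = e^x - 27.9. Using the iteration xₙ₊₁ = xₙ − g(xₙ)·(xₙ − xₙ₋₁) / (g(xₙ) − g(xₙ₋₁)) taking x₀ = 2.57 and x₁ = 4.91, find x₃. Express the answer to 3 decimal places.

3.037

g(2.57) = -14.83418, g(4.91) = 107.73941
x₂ = 4.91000 − 107.73941·(4.91000 − 2.57000) / (107.73941 − (-14.83418)) = 4.91000 − (252.11023)/(122.57359) = 2.85319
g(2.85319) = -10.55693
x₃ = 2.85319 − (-10.55693)·(2.85319 − 4.91000) / (-10.55693 − 107.73941) = 2.85319 − (21.71357)/(-118.29635) = 3.03675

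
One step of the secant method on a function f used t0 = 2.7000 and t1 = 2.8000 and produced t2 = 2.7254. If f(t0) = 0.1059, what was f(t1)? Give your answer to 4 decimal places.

The secant line through (2.7000, 0.1059) and (2.8000, f(t1)) crosses zero at t2 = 2.7254.
So (2.7000, 0.1059), (2.8000, f(t1)), (2.7254, 0) are collinear:
f(t1) = 0.1059 · (2.8000 − 2.7254) / (2.7000 − 2.7254) = 0.1059 · (0.074600)/(-0.025400) = -0.311029

-0.3110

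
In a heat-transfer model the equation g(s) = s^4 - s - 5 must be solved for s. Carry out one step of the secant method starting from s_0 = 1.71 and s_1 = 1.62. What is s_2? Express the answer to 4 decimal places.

g(1.71) = 1.840361, g(1.62) = 0.267475
s_2 = 1.620000 − 0.267475·(1.620000 − 1.710000) / (0.267475 − 1.840361) = 1.620000 − (-0.024073)/(-1.572885) = 1.604695

1.6047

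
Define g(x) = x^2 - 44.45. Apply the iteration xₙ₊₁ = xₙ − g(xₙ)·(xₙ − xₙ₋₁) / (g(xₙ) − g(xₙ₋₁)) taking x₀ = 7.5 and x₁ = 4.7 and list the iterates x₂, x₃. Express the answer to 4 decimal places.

g(7.5) = 11.800000, g(4.7) = -22.360000
x₂ = 4.700000 − (-22.360000)·(4.700000 − 7.500000) / (-22.360000 − 11.800000) = 4.700000 − (62.608000)/(-34.160000) = 6.532787
g(6.532787) = -1.772696
x₃ = 6.532787 − (-1.772696)·(6.532787 − 4.700000) / (-1.772696 − (-22.360000)) = 6.532787 − (-3.248973)/(20.587304) = 6.690601

6.5328, 6.6906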